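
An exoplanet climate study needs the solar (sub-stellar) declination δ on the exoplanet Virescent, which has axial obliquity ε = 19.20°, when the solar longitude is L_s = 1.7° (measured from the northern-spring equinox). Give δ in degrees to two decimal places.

δ = +0.56°

sin δ = sin ε · sin L_s = sin 19.20° × sin 1.7° = 0.009756.
δ = arcsin(0.009756) = +0.56°.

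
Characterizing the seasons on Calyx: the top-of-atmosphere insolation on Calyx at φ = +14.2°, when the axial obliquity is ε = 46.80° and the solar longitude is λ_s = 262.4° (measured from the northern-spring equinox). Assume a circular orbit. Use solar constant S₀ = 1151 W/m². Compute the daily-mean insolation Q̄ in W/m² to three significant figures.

Solar declination: sin δ = sin ε · sin λ_s = sin 46.80° × sin 262.4° = -0.72257, so δ = -46.267°.
cos H₀ = −tan(+14.2°) tan(-46.267°) = 0.2645, H₀ = 1.3031 rad.
Bracket: H₀ sin φ sin δ + cos φ cos δ sin H₀ = 1.3031×0.24531×-0.72257 + 0.96945×0.69130×0.96439 = -0.230979 + 0.646316 = 0.415337.
Q̄ = (S₀/π) × [bracket] = (1151/π) × 0.415337 = 152.2 W/m².

Q̄ ≈ 152 W/m²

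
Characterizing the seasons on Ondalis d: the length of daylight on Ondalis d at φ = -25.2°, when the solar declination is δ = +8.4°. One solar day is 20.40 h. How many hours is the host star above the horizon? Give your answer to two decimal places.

cos H₀ = −tan φ · tan δ = −tan(-25.2°) × tan(+8.400°) = 0.0695, so H₀ = 1.5013 rad = 86.02°.
Daylight = 2H₀/(2π) × 20.40 h = (1.5013/π) × 20.40 = 9.75 h.

9.75 h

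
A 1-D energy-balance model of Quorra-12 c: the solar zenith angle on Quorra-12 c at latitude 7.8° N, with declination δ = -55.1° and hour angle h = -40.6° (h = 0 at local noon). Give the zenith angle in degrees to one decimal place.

θ_z = 71.4°

cos θ_z = sin ϕ sin δ + cos ϕ cos δ cos h = -0.111307 + 0.430395 = 0.319088.
θ_z = arccos(0.319088) = 71.4°.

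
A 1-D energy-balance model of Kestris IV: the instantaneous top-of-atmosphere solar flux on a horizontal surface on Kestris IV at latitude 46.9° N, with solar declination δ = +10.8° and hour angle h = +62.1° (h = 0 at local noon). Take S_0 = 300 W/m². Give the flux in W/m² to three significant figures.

cos θ_z = sin ϕ sin δ + cos ϕ cos δ cos h = 0.136819 + 0.314061 = 0.450880.
Flux = S_0 · cos θ_z = 300 × 0.450880 = 135.3 W/m².

135 W/m²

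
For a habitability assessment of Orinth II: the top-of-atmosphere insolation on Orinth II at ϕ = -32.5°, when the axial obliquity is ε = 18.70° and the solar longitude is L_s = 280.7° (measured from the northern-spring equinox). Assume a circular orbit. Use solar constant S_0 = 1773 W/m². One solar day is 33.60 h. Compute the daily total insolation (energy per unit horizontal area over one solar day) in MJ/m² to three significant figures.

Solar declination: sin δ = sin ε · sin L_s = sin 18.70° × sin 280.7° = -0.31504, so δ = -18.363°.
cos h₀ = −tan(-32.5°) tan(-18.363°) = -0.2115, h₀ = 1.7839 rad.
Bracket: h₀ sin ϕ sin δ + cos ϕ cos δ sin h₀ = 1.7839×-0.53730×-0.31504 + 0.84339×0.94908×0.97738 = 0.301963 + 0.782339 = 1.084302.
Q̄ = (S_0/π) × [bracket] = (1773/π) × 1.084302 = 611.94 W/m².
Daily total = Q̄ × 33.60 h × 3600 s/h = 611.94 × 33.60 × 3600 / 10⁶ = 74.02 MJ/m².

74.0 MJ/m²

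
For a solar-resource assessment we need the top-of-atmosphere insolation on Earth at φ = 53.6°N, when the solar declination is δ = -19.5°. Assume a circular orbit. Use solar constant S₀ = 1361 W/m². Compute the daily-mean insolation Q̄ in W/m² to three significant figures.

Q̄ ≈ 88.0 W/m²

cos H₀ = −tan(+53.6°) tan(-19.500°) = 0.4803, H₀ = 1.0698 rad.
Bracket: H₀ sin φ sin δ + cos φ cos δ sin H₀ = 1.0698×0.80489×-0.33381 + 0.59342×0.94264×0.87710 = -0.287434 + 0.490633 = 0.203199.
Q̄ = (S₀/π) × [bracket] = (1361/π) × 0.203199 = 88.03 W/m².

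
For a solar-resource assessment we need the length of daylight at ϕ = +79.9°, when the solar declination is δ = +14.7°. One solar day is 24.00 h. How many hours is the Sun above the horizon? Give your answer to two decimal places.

Sunrise equation: cos h₀ = −tan ϕ · tan δ = -1.4728 ≤ −1, so the Sun never sets (polar day) and h₀ = π.
Daylight = 2h₀/(2π) × 24.00 h = (3.1416/π) × 24.00 = 24.00 h.

24.00 h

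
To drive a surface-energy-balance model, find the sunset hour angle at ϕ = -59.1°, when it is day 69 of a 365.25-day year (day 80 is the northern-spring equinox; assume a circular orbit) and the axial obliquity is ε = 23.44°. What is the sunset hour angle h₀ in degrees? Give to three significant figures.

Solar longitude: L_s = 360° × (69 − 80)/365.25 = -10.842°, i.e. -10.842° + 360° = 349.158°.
sin δ = sin 23.44° × sin 349.158° = -0.07482, so δ = -4.291°.
cos h₀ = −tan ϕ · tan δ = −tan(-59.1°) × tan(-4.291°) = -0.1254, so h₀ = 1.6965 rad = 97.20°.

h₀ = 97.2°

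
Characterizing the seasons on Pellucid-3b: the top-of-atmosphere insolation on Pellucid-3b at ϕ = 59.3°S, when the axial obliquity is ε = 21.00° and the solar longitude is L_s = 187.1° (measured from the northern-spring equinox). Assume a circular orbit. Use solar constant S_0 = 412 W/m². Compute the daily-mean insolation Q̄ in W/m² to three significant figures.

Q̄ ≈ 74.9 W/m²

Solar declination: sin δ = sin ε · sin L_s = sin 21.00° × sin 187.1° = -0.04429, so δ = -2.539°.
cos h₀ = −tan(-59.3°) tan(-2.539°) = -0.0747, h₀ = 1.6455 rad.
Bracket: h₀ sin ϕ sin δ + cos ϕ cos δ sin h₀ = 1.6455×-0.85985×-0.04429 + 0.51054×0.99902×0.99721 = 0.062665 + 0.508617 = 0.571282.
Q̄ = (S_0/π) × [bracket] = (412/π) × 0.571282 = 74.92 W/m².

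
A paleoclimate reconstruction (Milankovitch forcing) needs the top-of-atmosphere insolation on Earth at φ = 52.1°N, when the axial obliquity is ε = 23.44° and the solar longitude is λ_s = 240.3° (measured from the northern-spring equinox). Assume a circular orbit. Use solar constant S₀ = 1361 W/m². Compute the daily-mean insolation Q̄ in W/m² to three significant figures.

Solar declination: sin δ = sin ε · sin λ_s = sin 23.44° × sin 240.3° = -0.34553, so δ = -20.214°.
cos H₀ = −tan(+52.1°) tan(-20.214°) = 0.4730, H₀ = 1.0781 rad.
Bracket: H₀ sin φ sin δ + cos φ cos δ sin H₀ = 1.0781×0.78908×-0.34553 + 0.61429×0.93841×0.88107 = -0.293945 + 0.507898 = 0.213953.
Q̄ = (S₀/π) × [bracket] = (1361/π) × 0.213953 = 92.69 W/m².

Q̄ ≈ 92.7 W/m²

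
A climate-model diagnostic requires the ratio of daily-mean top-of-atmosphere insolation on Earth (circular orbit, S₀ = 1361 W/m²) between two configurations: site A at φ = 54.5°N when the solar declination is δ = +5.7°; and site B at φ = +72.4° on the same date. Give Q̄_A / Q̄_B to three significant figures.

— Configuration A (φ=+54.5°):
cos H₀ = −tan(+54.5°) tan(+5.700°) = -0.1399, H₀ = 1.7112 rad.
Bracket: H₀ sin φ sin δ + cos φ cos δ sin H₀ = 1.7112×0.81412×0.09932 + 0.58070×0.99506×0.99016 = 0.138365 + 0.572145 = 0.710510.
Q̄ = (S₀/π) × [bracket] = (1361/π) × 0.710510 = 307.81 W/m².
— Configuration B (φ=+72.4°):
cos H₀ = −tan(+72.4°) tan(+5.700°) = -0.3147, H₀ = 1.8909 rad.
Bracket: H₀ sin φ sin δ + cos φ cos δ sin H₀ = 1.8909×0.95319×0.09932 + 0.30237×0.99506×0.94921 = 0.179013 + 0.285595 = 0.464608.
Q̄ = (S₀/π) × [bracket] = (1361/π) × 0.464608 = 201.28 W/m².
Ratio Q̄_A / Q̄_B = 307.81 / 201.28 = 1.529.

Q̄_A / Q̄_B ≈ 1.53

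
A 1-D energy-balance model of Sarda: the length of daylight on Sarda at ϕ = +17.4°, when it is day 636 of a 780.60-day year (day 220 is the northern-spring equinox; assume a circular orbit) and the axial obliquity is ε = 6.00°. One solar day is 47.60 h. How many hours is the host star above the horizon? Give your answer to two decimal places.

23.70 h

Solar longitude: L_s = 360° × (636 − 220)/780.60 = 191.852°.
sin δ = sin 6.00° × sin 191.852° = -0.02147, so δ = -1.230°.
cos h₀ = −tan ϕ · tan δ = −tan(+17.4°) × tan(-1.230°) = 0.0067, so h₀ = 1.5641 rad = 89.61°.
Daylight = 2h₀/(2π) × 47.60 h = (1.5641/π) × 47.60 = 23.70 h.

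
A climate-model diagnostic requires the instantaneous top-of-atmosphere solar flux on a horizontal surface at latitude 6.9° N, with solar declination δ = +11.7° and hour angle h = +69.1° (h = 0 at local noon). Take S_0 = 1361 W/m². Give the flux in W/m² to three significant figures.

cos θ_z = sin ϕ sin δ + cos ϕ cos δ cos h = 0.024362 + 0.346796 = 0.371158.
Flux = S_0 · cos θ_z = 1361 × 0.371158 = 505.1 W/m².

505 W/m²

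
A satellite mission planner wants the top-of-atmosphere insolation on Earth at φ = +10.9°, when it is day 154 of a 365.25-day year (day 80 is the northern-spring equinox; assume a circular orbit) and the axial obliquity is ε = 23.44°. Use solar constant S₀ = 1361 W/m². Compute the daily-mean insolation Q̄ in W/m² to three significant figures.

Solar longitude: λ_s = 360° × (154 − 80)/365.25 = 72.936°.
sin δ = sin 23.44° × sin 72.936° = 0.38028, so δ = +22.351°.
cos H₀ = −tan(+10.9°) tan(+22.351°) = -0.0792, H₀ = 1.6501 rad.
Bracket: H₀ sin φ sin δ + cos φ cos δ sin H₀ = 1.6501×0.18910×0.38028 + 0.98196×0.92487×0.99686 = 0.118660 + 0.905334 = 1.023994.
Q̄ = (S₀/π) × [bracket] = (1361/π) × 1.023994 = 443.6 W/m².

Q̄ ≈ 444 W/m²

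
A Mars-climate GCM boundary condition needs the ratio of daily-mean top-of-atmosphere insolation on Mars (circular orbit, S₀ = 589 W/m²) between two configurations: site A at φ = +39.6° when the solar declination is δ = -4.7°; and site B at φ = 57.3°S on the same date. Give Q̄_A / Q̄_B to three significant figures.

— Configuration A (φ=+39.6°):
cos H₀ = −tan(+39.6°) tan(-4.700°) = 0.0680, H₀ = 1.5027 rad.
Bracket: H₀ sin φ sin δ + cos φ cos δ sin H₀ = 1.5027×0.63742×-0.08194 + 0.77051×0.99664×0.99768 = -0.078486 + 0.766140 = 0.687654.
Q̄ = (S₀/π) × [bracket] = (589/π) × 0.687654 = 128.92 W/m².
— Configuration B (φ=-57.3°):
cos H₀ = −tan(-57.3°) tan(-4.700°) = -0.1281, H₀ = 1.6992 rad.
Bracket: H₀ sin φ sin δ + cos φ cos δ sin H₀ = 1.6992×-0.84151×-0.08194 + 0.54024×0.99664×0.99177 = 0.117165 + 0.533994 = 0.651159.
Q̄ = (S₀/π) × [bracket] = (589/π) × 0.651159 = 122.08 W/m².
Ratio Q̄_A / Q̄_B = 128.92 / 122.08 = 1.056.

Q̄_A / Q̄_B ≈ 1.06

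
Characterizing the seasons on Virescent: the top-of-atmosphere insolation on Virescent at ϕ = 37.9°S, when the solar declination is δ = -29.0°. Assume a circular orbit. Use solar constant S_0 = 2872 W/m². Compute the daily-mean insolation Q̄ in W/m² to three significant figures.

Q̄ ≈ 1.12e+03 W/m²

cos h₀ = −tan(-37.9°) tan(-29.000°) = -0.4315, h₀ = 2.0170 rad.
Bracket: h₀ sin ϕ sin δ + cos ϕ cos δ sin h₀ = 2.0170×-0.61429×-0.48481 + 0.78908×0.87462×0.90210 = 0.600691 + 0.622580 = 1.223271.
Q̄ = (S_0/π) × [bracket] = (2872/π) × 1.223271 = 1118 W/m².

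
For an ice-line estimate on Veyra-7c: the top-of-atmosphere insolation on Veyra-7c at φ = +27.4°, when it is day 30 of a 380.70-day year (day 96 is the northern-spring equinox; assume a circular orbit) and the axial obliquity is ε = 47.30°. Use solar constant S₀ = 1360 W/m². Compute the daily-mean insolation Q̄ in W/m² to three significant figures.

Solar longitude: λ_s = 360° × (30 − 96)/380.70 = -62.411°, i.e. -62.411° + 360° = 297.589°.
sin δ = sin 47.30° × sin 297.589° = -0.65135, so δ = -40.644°.
cos H₀ = −tan(+27.4°) tan(-40.644°) = 0.4450, H₀ = 1.1097 rad.
Bracket: H₀ sin φ sin δ + cos φ cos δ sin H₀ = 1.1097×0.46020×-0.65135 + 0.88782×0.75878×0.89555 = -0.332634 + 0.603296 = 0.270662.
Q̄ = (S₀/π) × [bracket] = (1360/π) × 0.270662 = 117.2 W/m².

Q̄ ≈ 117 W/m²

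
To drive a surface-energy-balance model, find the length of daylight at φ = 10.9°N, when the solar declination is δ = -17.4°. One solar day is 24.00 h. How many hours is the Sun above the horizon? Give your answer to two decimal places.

11.54 h

cos H₀ = −tan φ · tan δ = −tan(+10.9°) × tan(-17.400°) = 0.0603, so H₀ = 1.5104 rad = 86.54°.
Daylight = 2H₀/(2π) × 24.00 h = (1.5104/π) × 24.00 = 11.54 h.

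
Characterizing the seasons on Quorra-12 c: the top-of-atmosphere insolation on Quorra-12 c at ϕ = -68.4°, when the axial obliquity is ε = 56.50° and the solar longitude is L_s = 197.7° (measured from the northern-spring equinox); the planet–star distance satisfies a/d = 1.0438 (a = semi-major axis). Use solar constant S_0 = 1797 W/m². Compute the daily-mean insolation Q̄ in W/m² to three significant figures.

Q̄ ≈ 503 W/m²

Solar declination: sin δ = sin ε · sin L_s = sin 56.50° × sin 197.7° = -0.25353, so δ = -14.686°.
cos h₀ = −tan(-68.4°) tan(-14.686°) = -0.6620, h₀ = 2.2942 rad.
Bracket: h₀ sin ϕ sin δ + cos ϕ cos δ sin h₀ = 2.2942×-0.92978×-0.25353 + 0.36812×0.96733×0.74953 = 0.540805 + 0.266903 = 0.807708.
Inverse-square distance factor (a/d)² = 1.0438² = 1.089518.
Q̄ = (S_0/π) × 1.089518 × [bracket] = (1797/π) × 1.089518 × 0.807708 = 503.4 W/m².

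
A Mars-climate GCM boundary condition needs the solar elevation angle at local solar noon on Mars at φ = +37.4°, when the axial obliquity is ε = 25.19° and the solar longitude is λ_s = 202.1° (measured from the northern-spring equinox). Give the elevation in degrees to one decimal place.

Solar declination: sin δ = sin ε · sin λ_s = sin 25.19° × sin 202.1° = -0.16013, so δ = -9.214°.
At local noon the hour angle is zero, so the zenith angle equals |φ − δ| = |+37.4° − (-9.214°)| = 46.614°.
Elevation = 90° − 46.614° = 43.4°.

43.4°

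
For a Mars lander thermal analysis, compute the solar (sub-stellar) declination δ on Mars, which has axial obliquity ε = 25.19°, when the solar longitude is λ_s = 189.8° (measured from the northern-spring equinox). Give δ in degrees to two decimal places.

sin δ = sin ε · sin λ_s = sin 25.19° × sin 189.8° = -0.072445.
δ = arcsin(-0.072445) = -4.15°.

δ = -4.15°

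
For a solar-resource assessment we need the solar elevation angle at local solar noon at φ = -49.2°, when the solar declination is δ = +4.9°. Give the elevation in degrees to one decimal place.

35.9°

At local noon the hour angle is zero, so the zenith angle equals |φ − δ| = |-49.2° − (+4.900°)| = 54.100°.
Elevation = 90° − 54.100° = 35.9°.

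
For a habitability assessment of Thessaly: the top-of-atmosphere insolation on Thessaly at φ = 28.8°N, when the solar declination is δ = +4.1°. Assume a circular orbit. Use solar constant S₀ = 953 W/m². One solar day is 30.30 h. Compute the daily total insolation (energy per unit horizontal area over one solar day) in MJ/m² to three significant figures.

30.7 MJ/m²

cos H₀ = −tan(+28.8°) tan(+4.100°) = -0.0394, H₀ = 1.6102 rad.
Bracket: H₀ sin φ sin δ + cos φ cos δ sin H₀ = 1.6102×0.48175×0.07150 + 0.87631×0.99744×0.99922 = 0.055464 + 0.873385 = 0.928849.
Q̄ = (S₀/π) × [bracket] = (953/π) × 0.928849 = 281.77 W/m².
Daily total = Q̄ × 30.30 h × 3600 s/h = 281.77 × 30.30 × 3600 / 10⁶ = 30.74 MJ/m².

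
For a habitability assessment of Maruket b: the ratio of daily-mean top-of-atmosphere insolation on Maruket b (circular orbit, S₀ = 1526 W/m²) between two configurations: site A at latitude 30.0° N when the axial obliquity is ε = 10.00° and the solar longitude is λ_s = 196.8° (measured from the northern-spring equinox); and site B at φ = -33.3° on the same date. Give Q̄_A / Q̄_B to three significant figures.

— Configuration A (φ=+30.0°):
Solar declination: sin δ = sin ε · sin λ_s = sin 10.00° × sin 196.8° = -0.05019, so δ = -2.877°.
cos H₀ = −tan(+30.0°) tan(-2.877°) = 0.0290, H₀ = 1.5418 rad.
Bracket: H₀ sin φ sin δ + cos φ cos δ sin H₀ = 1.5418×0.50000×-0.05019 + 0.86603×0.99874×0.99958 = -0.038691 + 0.864576 = 0.825885.
Q̄ = (S₀/π) × [bracket] = (1526/π) × 0.825885 = 401.17 W/m².
— Configuration B (φ=-33.3°):
cos H₀ = −tan(-33.3°) tan(-2.877°) = -0.0330, H₀ = 1.6038 rad.
Bracket: H₀ sin φ sin δ + cos φ cos δ sin H₀ = 1.6038×-0.54902×-0.05019 + 0.83581×0.99874×0.99946 = 0.044193 + 0.834306 = 0.878499.
Q̄ = (S₀/π) × [bracket] = (1526/π) × 0.878499 = 426.72 W/m².
Ratio Q̄_A / Q̄_B = 401.17 / 426.72 = 0.9401.

Q̄_A / Q̄_B ≈ 0.940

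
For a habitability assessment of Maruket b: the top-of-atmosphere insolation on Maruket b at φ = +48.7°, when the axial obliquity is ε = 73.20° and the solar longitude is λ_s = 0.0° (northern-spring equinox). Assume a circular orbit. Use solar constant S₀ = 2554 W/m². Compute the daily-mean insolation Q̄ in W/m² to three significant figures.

Solar declination: sin δ = sin ε · sin λ_s = sin 73.20° × sin 0.0° = 0.00000, so δ = +0.000°.
cos H₀ = −tan(+48.7°) tan(+0.000°) = -0.0000, H₀ = 1.5708 rad.
Bracket: H₀ sin φ sin δ + cos φ cos δ sin H₀ = 1.5708×0.75126×0.00000 + 0.66000×1.00000×1.00000 = 0.000000 + 0.660000 = 0.660000.
Q̄ = (S₀/π) × [bracket] = (2554/π) × 0.660000 = 536.6 W/m².

Q̄ ≈ 537 W/m²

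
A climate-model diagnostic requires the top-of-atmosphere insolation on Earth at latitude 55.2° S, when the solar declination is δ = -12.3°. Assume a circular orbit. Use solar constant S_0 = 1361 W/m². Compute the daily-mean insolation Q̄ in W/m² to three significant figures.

cos h₀ = −tan(-55.2°) tan(-12.300°) = -0.3137, h₀ = 1.8899 rad.
Bracket: h₀ sin ϕ sin δ + cos ϕ cos δ sin h₀ = 1.8899×-0.82115×-0.21303 + 0.57071×0.97705×0.94952 = 0.330599 + 0.529464 = 0.860063.
Q̄ = (S_0/π) × [bracket] = (1361/π) × 0.860063 = 372.6 W/m².

Q̄ ≈ 373 W/m²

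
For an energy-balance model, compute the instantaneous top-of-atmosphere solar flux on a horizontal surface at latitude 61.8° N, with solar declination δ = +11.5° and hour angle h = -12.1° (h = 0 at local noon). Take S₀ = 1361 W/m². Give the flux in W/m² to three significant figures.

cos θ_z = sin φ sin δ + cos φ cos δ cos h = 0.175704 + 0.452776 = 0.628480.
Flux = S₀ · cos θ_z = 1361 × 0.628480 = 855.4 W/m².

855 W/m²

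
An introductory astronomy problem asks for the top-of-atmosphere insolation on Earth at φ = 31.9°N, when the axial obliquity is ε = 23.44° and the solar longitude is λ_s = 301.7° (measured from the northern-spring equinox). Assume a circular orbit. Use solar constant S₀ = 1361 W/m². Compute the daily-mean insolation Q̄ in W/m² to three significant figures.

Q̄ ≈ 233 W/m²

Solar declination: sin δ = sin ε · sin λ_s = sin 23.44° × sin 301.7° = -0.33844, so δ = -19.782°.
cos H₀ = −tan(+31.9°) tan(-19.782°) = 0.2239, H₀ = 1.3450 rad.
Bracket: H₀ sin φ sin δ + cos φ cos δ sin H₀ = 1.3450×0.52844×-0.33844 + 0.84897×0.94099×0.97462 = -0.240547 + 0.778597 = 0.538050.
Q̄ = (S₀/π) × [bracket] = (1361/π) × 0.538050 = 233.1 W/m².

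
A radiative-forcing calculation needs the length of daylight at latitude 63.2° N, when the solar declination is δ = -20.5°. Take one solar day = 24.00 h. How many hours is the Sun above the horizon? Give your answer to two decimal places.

5.63 h

cos h₀ = −tan ϕ · tan δ = −tan(+63.2°) × tan(-20.500°) = 0.7402, so h₀ = 0.7375 rad = 42.25°.
Daylight = 2h₀/(2π) × 24.00 h = (0.7375/π) × 24.00 = 5.63 h.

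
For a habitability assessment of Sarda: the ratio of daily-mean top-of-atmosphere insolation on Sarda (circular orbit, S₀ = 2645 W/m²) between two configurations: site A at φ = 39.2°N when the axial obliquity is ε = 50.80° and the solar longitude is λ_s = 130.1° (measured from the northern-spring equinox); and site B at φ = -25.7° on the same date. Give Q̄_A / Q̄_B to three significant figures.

Q̄_A / Q̄_B ≈ 3.61

— Configuration A (φ=+39.2°):
Solar declination: sin δ = sin ε · sin λ_s = sin 50.80° × sin 130.1° = 0.59277, so δ = +36.354°.
cos H₀ = −tan(+39.2°) tan(+36.354°) = -0.6003, H₀ = 2.2147 rad.
Bracket: H₀ sin φ sin δ + cos φ cos δ sin H₀ = 2.2147×0.63203×0.59277 + 0.77494×0.80537×0.79979 = 0.829734 + 0.499160 = 1.328894.
Q̄ = (S₀/π) × [bracket] = (2645/π) × 1.328894 = 1118.8 W/m².
— Configuration B (φ=-25.7°):
cos H₀ = −tan(-25.7°) tan(+36.354°) = 0.3542, H₀ = 1.2087 rad.
Bracket: H₀ sin φ sin δ + cos φ cos δ sin H₀ = 1.2087×-0.43366×0.59277 + 0.90108×0.80537×0.93516 = -0.310709 + 0.678648 = 0.367939.
Q̄ = (S₀/π) × [bracket] = (2645/π) × 0.367939 = 309.78 W/m².
Ratio Q̄_A / Q̄_B = 1118.8 / 309.78 = 3.612.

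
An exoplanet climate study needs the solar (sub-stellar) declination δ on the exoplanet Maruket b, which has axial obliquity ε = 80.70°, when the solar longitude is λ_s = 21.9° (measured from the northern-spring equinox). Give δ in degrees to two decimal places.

δ = +21.60°

sin δ = sin ε · sin λ_s = sin 80.70° × sin 21.9° = 0.368085.
δ = arcsin(0.368085) = +21.60°.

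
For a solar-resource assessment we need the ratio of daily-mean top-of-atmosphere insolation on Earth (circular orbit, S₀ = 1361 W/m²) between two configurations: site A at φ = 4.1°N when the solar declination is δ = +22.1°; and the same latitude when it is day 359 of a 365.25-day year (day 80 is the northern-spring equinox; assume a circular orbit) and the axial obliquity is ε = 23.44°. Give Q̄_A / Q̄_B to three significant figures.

Q̄_A / Q̄_B ≈ 1.11

— Configuration A (φ=+4.1°):
cos H₀ = −tan(+4.1°) tan(+22.100°) = -0.0291, H₀ = 1.5999 rad.
Bracket: H₀ sin φ sin δ + cos φ cos δ sin H₀ = 1.5999×0.07150×0.37622 + 0.99744×0.92653×0.99958 = 0.043037 + 0.923770 = 0.966807.
Q̄ = (S₀/π) × [bracket] = (1361/π) × 0.966807 = 418.84 W/m².
— Configuration B (φ=+4.1°):
Solar longitude: λ_s = 360° × (359 − 80)/365.25 = 274.990°.
sin δ = sin 23.44° × sin 274.990° = -0.39628, so δ = -23.346°.
cos H₀ = −tan(+4.1°) tan(-23.346°) = 0.0309, H₀ = 1.5399 rad.
Bracket: H₀ sin φ sin δ + cos φ cos δ sin H₀ = 1.5399×0.07150×-0.39628 + 0.99744×0.91813×0.99952 = -0.043632 + 0.915340 = 0.871708.
Q̄ = (S₀/π) × [bracket] = (1361/π) × 0.871708 = 377.64 W/m².
Ratio Q̄_A / Q̄_B = 418.84 / 377.64 = 1.109.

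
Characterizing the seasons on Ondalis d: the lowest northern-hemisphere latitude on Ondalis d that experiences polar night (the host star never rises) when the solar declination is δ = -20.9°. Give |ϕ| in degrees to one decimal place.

Polar night requires cos h₀ = −tan ϕ tan δ ≥ 1, i.e. tan ϕ tan δ ≤ −1.
The boundary is |tan ϕ| · |tan δ| = 1, so |ϕ| = 90° − |δ| = 90° − 20.9° = 69.1° in the northern hemisphere.

|ϕ| = 69.1°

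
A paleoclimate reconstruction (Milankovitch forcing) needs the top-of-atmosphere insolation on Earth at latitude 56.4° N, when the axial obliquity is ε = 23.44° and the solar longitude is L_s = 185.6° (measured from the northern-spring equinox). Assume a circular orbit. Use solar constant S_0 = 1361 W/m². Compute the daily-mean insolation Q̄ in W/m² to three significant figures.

Solar declination: sin δ = sin ε · sin L_s = sin 23.44° × sin 185.6° = -0.03882, so δ = -2.225°.
cos h₀ = −tan(+56.4°) tan(-2.225°) = 0.0585, h₀ = 1.5123 rad.
Bracket: h₀ sin ϕ sin δ + cos ϕ cos δ sin h₀ = 1.5123×0.83292×-0.03882 + 0.55339×0.99925×0.99829 = -0.048899 + 0.552029 = 0.503130.
Q̄ = (S_0/π) × [bracket] = (1361/π) × 0.503130 = 218.0 W/m².

Q̄ ≈ 218 W/m²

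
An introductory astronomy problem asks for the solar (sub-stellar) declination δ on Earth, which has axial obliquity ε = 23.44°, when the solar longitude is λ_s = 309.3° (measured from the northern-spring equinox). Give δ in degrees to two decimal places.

sin δ = sin ε · sin λ_s = sin 23.44° × sin 309.3° = -0.307825.
δ = arcsin(-0.307825) = -17.93°.

δ = -17.93°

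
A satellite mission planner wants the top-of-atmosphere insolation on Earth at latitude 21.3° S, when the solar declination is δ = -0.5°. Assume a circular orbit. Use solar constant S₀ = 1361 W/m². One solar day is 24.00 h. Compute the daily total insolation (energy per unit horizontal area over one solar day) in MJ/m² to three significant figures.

cos H₀ = −tan(-21.3°) tan(-0.500°) = -0.0034, H₀ = 1.5742 rad.
Bracket: H₀ sin φ sin δ + cos φ cos δ sin H₀ = 1.5742×-0.36325×-0.00873 + 0.93169×0.99996×0.99999 = 0.004992 + 0.931643 = 0.936635.
Q̄ = (S₀/π) × [bracket] = (1361/π) × 0.936635 = 405.77 W/m².
Daily total = Q̄ × 24.00 h × 3600 s/h = 405.77 × 24.00 × 3600 / 10⁶ = 35.06 MJ/m².

35.1 MJ/m²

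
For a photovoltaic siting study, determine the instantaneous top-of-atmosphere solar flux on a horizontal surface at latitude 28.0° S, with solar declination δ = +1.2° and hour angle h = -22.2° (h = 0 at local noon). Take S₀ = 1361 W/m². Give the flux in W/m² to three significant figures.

cos θ_z = sin φ sin δ + cos φ cos δ cos h = -0.009832 + 0.817316 = 0.807484.
Flux = S₀ · cos θ_z = 1361 × 0.807484 = 1099 W/m².

1.10e+03 W/m²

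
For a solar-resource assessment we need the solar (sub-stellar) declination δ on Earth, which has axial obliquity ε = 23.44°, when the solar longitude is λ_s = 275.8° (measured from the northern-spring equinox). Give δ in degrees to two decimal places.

sin δ = sin ε · sin λ_s = sin 23.44° × sin 275.8° = -0.395752.
δ = arcsin(-0.395752) = -23.31°.

δ = -23.31°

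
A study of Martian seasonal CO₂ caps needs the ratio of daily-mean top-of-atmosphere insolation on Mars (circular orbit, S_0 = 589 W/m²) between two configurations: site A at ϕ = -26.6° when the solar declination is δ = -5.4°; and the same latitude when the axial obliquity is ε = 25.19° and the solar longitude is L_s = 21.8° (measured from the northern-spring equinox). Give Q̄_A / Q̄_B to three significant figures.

Q̄_A / Q̄_B ≈ 1.24

— Configuration A (ϕ=-26.6°):
cos h₀ = −tan(-26.6°) tan(-5.400°) = -0.0473, h₀ = 1.6182 rad.
Bracket: h₀ sin ϕ sin δ + cos ϕ cos δ sin h₀ = 1.6182×-0.44776×-0.09411 + 0.89415×0.99556×0.99888 = 0.068189 + 0.889183 = 0.957372.
Q̄ = (S_0/π) × [bracket] = (589/π) × 0.957372 = 179.49 W/m².
— Configuration B (ϕ=-26.6°):
Solar declination: sin δ = sin ε · sin L_s = sin 25.19° × sin 21.8° = 0.15806, so δ = +9.094°.
cos h₀ = −tan(-26.6°) tan(+9.094°) = 0.0802, h₀ = 1.4906 rad.
Bracket: h₀ sin ϕ sin δ + cos ϕ cos δ sin h₀ = 1.4906×-0.44776×0.15806 + 0.89415×0.98743×0.99678 = -0.105494 + 0.880068 = 0.774574.
Q̄ = (S_0/π) × [bracket] = (589/π) × 0.774574 = 145.22 W/m².
Ratio Q̄_A / Q̄_B = 179.49 / 145.22 = 1.236.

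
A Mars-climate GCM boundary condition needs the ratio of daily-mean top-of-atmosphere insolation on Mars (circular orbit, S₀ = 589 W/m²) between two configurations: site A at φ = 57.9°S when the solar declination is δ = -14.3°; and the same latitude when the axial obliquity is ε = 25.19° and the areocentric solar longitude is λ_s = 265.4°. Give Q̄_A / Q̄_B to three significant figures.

— Configuration A (φ=-57.9°):
cos H₀ = −tan(-57.9°) tan(-14.300°) = -0.4063, H₀ = 1.9892 rad.
Bracket: H₀ sin φ sin δ + cos φ cos δ sin H₀ = 1.9892×-0.84712×-0.24700 + 0.53140×0.96902×0.91372 = 0.416218 + 0.470508 = 0.886726.
Q̄ = (S₀/π) × [bracket] = (589/π) × 0.886726 = 166.25 W/m².
— Configuration B (φ=-57.9°):
sin δ = sin 25.19° × sin 265.4° = -0.42425, so δ = -25.103°.
cos H₀ = −tan(-57.9°) tan(-25.103°) = -0.7469, H₀ = 2.4141 rad.
Bracket: H₀ sin φ sin δ + cos φ cos δ sin H₀ = 2.4141×-0.84712×-0.42425 + 0.53140×0.90554×0.66498 = 0.867605 + 0.319991 = 1.187596.
Q̄ = (S₀/π) × [bracket] = (589/π) × 1.187596 = 222.66 W/m².
Ratio Q̄_A / Q̄_B = 166.25 / 222.66 = 0.7467.

Q̄_A / Q̄_B ≈ 0.747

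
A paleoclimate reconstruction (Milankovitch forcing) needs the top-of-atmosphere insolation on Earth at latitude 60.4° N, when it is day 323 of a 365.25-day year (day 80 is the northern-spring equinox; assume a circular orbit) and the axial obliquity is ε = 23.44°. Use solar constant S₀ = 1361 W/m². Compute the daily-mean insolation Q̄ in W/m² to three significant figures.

Solar longitude: λ_s = 360° × (323 − 80)/365.25 = 239.507°.
sin δ = sin 23.44° × sin 239.507° = -0.34277, so δ = -20.046°.
cos H₀ = −tan(+60.4°) tan(-20.046°) = 0.6423, H₀ = 0.8733 rad.
Bracket: H₀ sin φ sin δ + cos φ cos δ sin H₀ = 0.8733×0.86949×-0.34277 + 0.49394×0.93942×0.76645 = -0.260274 + 0.355646 = 0.095372.
Q̄ = (S₀/π) × [bracket] = (1361/π) × 0.095372 = 41.32 W/m².

Q̄ ≈ 41.3 W/m²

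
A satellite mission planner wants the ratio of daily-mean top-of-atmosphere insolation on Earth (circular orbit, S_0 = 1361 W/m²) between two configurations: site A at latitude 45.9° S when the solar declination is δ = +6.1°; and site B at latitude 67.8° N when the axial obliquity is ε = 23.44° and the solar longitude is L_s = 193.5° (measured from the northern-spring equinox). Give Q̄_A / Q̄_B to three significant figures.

— Configuration A (ϕ=-45.9°):
cos h₀ = −tan(-45.9°) tan(+6.100°) = 0.1103, h₀ = 1.4603 rad.
Bracket: h₀ sin ϕ sin δ + cos ϕ cos δ sin h₀ = 1.4603×-0.71813×0.10626 + 0.69591×0.99434×0.99390 = -0.111433 + 0.687750 = 0.576317.
Q̄ = (S_0/π) × [bracket] = (1361/π) × 0.576317 = 249.67 W/m².
— Configuration B (ϕ=+67.8°):
Solar declination: sin δ = sin ε · sin L_s = sin 23.44° × sin 193.5° = -0.09286, so δ = -5.328°.
cos h₀ = −tan(+67.8°) tan(-5.328°) = 0.2285, h₀ = 1.3402 rad.
Bracket: h₀ sin ϕ sin δ + cos ϕ cos δ sin h₀ = 1.3402×0.92587×-0.09286 + 0.37784×0.99568×0.97353 = -0.115225 + 0.366250 = 0.251025.
Q̄ = (S_0/π) × [bracket] = (1361/π) × 0.251025 = 108.75 W/m².
Ratio Q̄_A / Q̄_B = 249.67 / 108.75 = 2.296.

Q̄_A / Q̄_B ≈ 2.30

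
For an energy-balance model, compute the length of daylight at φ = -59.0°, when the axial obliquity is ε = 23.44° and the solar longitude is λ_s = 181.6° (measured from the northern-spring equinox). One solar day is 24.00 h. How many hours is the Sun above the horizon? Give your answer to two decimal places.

12.14 h

Solar declination: sin δ = sin ε · sin λ_s = sin 23.44° × sin 181.6° = -0.01111, so δ = -0.636°.
cos H₀ = −tan φ · tan δ = −tan(-59.0°) × tan(-0.636°) = -0.0185, so H₀ = 1.5893 rad = 91.06°.
Daylight = 2H₀/(2π) × 24.00 h = (1.5893/π) × 24.00 = 12.14 h.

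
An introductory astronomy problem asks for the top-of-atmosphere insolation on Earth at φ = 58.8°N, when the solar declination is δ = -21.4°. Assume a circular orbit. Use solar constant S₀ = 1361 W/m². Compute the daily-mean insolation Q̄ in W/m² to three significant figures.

Q̄ ≈ 42.1 W/m²

cos H₀ = −tan(+58.8°) tan(-21.400°) = 0.6471, H₀ = 0.8670 rad.
Bracket: H₀ sin φ sin δ + cos φ cos δ sin H₀ = 0.8670×0.85536×-0.36488 + 0.51803×0.93106×0.76241 = -0.270594 + 0.367723 = 0.097129.
Q̄ = (S₀/π) × [bracket] = (1361/π) × 0.097129 = 42.08 W/m².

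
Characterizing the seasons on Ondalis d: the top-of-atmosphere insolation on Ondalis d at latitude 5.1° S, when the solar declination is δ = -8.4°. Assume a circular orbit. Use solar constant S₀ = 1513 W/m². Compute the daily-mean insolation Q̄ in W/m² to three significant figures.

cos H₀ = −tan(-5.1°) tan(-8.400°) = -0.0132, H₀ = 1.5840 rad.
Bracket: H₀ sin φ sin δ + cos φ cos δ sin H₀ = 1.5840×-0.08889×-0.14608 + 0.99604×0.98927×0.99991 = 0.020568 + 0.985264 = 1.005832.
Q̄ = (S₀/π) × [bracket] = (1513/π) × 1.005832 = 484.4 W/m².

Q̄ ≈ 484 W/m²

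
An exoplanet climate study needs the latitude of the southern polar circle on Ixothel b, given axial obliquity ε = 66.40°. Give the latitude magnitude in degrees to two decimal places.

23.60°

The polar circle is the lowest latitude that experiences at least one full rotation of continuous darkness at the northern-summer solstice; it lies at |ϕ| = 90° − ε = 90° − 66.40° = 23.60°.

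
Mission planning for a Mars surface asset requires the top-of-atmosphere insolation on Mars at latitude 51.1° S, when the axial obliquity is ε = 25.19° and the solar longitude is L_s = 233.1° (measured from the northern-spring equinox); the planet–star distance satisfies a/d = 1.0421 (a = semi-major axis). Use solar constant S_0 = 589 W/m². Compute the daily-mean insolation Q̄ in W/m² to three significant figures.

Solar declination: sin δ = sin ε · sin L_s = sin 25.19° × sin 233.1° = -0.34036, so δ = -19.899°.
cos h₀ = −tan(-51.1°) tan(-19.899°) = -0.4486, h₀ = 2.0360 rad.
Bracket: h₀ sin ϕ sin δ + cos ϕ cos δ sin h₀ = 2.0360×-0.77824×-0.34036 + 0.62796×0.94029×0.89373 = 0.539299 + 0.527716 = 1.067015.
Inverse-square distance factor (a/d)² = 1.0421² = 1.085972.
Q̄ = (S_0/π) × 1.085972 × [bracket] = (589/π) × 1.085972 × 1.067015 = 217.2 W/m².

Q̄ ≈ 217 W/m²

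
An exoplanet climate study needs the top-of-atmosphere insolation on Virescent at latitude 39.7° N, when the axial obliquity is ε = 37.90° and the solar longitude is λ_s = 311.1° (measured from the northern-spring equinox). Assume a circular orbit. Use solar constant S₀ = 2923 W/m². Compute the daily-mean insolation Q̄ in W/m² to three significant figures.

Q̄ ≈ 263 W/m²

Solar declination: sin δ = sin ε · sin λ_s = sin 37.90° × sin 311.1° = -0.46290, so δ = -27.575°.
cos H₀ = −tan(+39.7°) tan(-27.575°) = 0.4336, H₀ = 1.1224 rad.
Bracket: H₀ sin φ sin δ + cos φ cos δ sin H₀ = 1.1224×0.63877×-0.46290 + 0.76940×0.88641×0.90113 = -0.331879 + 0.614574 = 0.282695.
Q̄ = (S₀/π) × [bracket] = (2923/π) × 0.282695 = 263.0 W/m².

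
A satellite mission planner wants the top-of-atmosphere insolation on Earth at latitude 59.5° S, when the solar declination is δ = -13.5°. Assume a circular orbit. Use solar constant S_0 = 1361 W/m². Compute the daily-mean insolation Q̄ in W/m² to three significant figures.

cos h₀ = −tan(-59.5°) tan(-13.500°) = -0.4076, h₀ = 1.9906 rad.
Bracket: h₀ sin ϕ sin δ + cos ϕ cos δ sin h₀ = 1.9906×-0.86163×-0.23345 + 0.50754×0.97237×0.91317 = 0.400404 + 0.450665 = 0.851069.
Q̄ = (S_0/π) × [bracket] = (1361/π) × 0.851069 = 368.7 W/m².

Q̄ ≈ 369 W/m²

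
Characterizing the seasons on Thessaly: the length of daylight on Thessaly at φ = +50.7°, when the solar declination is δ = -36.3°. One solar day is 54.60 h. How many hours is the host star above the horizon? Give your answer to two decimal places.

7.94 h

cos H₀ = −tan φ · tan δ = −tan(+50.7°) × tan(-36.300°) = 0.8975, so H₀ = 0.4568 rad = 26.17°.
Daylight = 2H₀/(2π) × 54.60 h = (0.4568/π) × 54.60 = 7.94 h.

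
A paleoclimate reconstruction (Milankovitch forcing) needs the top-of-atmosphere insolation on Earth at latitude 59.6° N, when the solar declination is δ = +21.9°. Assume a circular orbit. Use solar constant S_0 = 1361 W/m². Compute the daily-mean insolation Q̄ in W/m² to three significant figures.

cos h₀ = −tan(+59.6°) tan(+21.900°) = -0.6852, h₀ = 2.3257 rad.
Bracket: h₀ sin ϕ sin δ + cos ϕ cos δ sin h₀ = 2.3257×0.86251×0.37299 + 0.50603×0.92784×0.72837 = 0.748195 + 0.341981 = 1.090176.
Q̄ = (S_0/π) × [bracket] = (1361/π) × 1.090176 = 472.3 W/m².

Q̄ ≈ 472 W/m²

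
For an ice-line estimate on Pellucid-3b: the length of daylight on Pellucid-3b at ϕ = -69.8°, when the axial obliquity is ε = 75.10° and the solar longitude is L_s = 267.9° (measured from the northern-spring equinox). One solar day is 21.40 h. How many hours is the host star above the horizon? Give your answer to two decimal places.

21.40 h

Solar declination: sin δ = sin ε · sin L_s = sin 75.10° × sin 267.9° = -0.96573, so δ = -74.956°.
Sunrise equation: cos h₀ = −tan ϕ · tan δ = -10.1124 ≤ −1, so the host star never sets (polar day) and h₀ = π.
Daylight = 2h₀/(2π) × 21.40 h = (3.1416/π) × 21.40 = 21.40 h.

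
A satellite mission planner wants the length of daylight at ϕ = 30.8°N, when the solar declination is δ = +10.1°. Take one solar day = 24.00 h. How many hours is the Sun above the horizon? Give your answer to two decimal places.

12.81 h

cos h₀ = −tan ϕ · tan δ = −tan(+30.8°) × tan(+10.100°) = -0.1062, so h₀ = 1.6772 rad = 96.10°.
Daylight = 2h₀/(2π) × 24.00 h = (1.6772/π) × 24.00 = 12.81 h.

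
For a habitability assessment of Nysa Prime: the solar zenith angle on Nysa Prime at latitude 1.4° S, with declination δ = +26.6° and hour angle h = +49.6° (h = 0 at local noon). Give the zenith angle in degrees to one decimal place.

cos θ_z = sin ϕ sin δ + cos ϕ cos δ cos h = -0.010940 + 0.579346 = 0.568406.
θ_z = arccos(0.568406) = 55.4°.

θ_z = 55.4°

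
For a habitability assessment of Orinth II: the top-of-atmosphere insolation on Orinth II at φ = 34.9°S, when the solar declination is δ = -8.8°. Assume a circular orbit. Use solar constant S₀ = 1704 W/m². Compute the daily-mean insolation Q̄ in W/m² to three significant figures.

cos H₀ = −tan(-34.9°) tan(-8.800°) = -0.1080, H₀ = 1.6790 rad.
Bracket: H₀ sin φ sin δ + cos φ cos δ sin H₀ = 1.6790×-0.57215×-0.15299 + 0.82015×0.98823×0.99415 = 0.146968 + 0.805755 = 0.952723.
Q̄ = (S₀/π) × [bracket] = (1704/π) × 0.952723 = 516.8 W/m².

Q̄ ≈ 517 W/m²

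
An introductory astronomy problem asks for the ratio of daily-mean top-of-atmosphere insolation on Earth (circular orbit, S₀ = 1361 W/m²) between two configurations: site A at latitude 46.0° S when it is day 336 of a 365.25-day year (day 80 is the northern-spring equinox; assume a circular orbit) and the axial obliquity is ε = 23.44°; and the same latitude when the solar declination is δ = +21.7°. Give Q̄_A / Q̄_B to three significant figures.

— Configuration A (φ=-46.0°):
Solar longitude: λ_s = 360° × (336 − 80)/365.25 = 252.320°.
sin δ = sin 23.44° × sin 252.320° = -0.37900, so δ = -22.272°.
cos H₀ = −tan(-46.0°) tan(-22.272°) = -0.4241, H₀ = 2.0088 rad.
Bracket: H₀ sin φ sin δ + cos φ cos δ sin H₀ = 2.0088×-0.71934×-0.37900 + 0.69466×0.92540×0.90561 = 0.547659 + 0.582161 = 1.129820.
Q̄ = (S₀/π) × [bracket] = (1361/π) × 1.129820 = 489.46 W/m².
— Configuration B (φ=-46.0°):
cos H₀ = −tan(-46.0°) tan(+21.700°) = 0.4121, H₀ = 1.1461 rad.
Bracket: H₀ sin φ sin δ + cos φ cos δ sin H₀ = 1.1461×-0.71934×0.36975 + 0.69466×0.92913×0.91114 = -0.304835 + 0.588077 = 0.283242.
Q̄ = (S₀/π) × [bracket] = (1361/π) × 0.283242 = 122.71 W/m².
Ratio Q̄_A / Q̄_B = 489.46 / 122.71 = 3.989.

Q̄_A / Q̄_B ≈ 3.99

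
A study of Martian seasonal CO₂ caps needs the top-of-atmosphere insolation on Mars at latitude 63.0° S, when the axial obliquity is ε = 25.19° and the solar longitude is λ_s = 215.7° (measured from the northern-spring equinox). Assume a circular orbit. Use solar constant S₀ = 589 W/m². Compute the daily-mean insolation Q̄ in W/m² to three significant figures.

Q̄ ≈ 158 W/m²

Solar declination: sin δ = sin ε · sin λ_s = sin 25.19° × sin 215.7° = -0.24837, so δ = -14.381°.
cos H₀ = −tan(-63.0°) tan(-14.381°) = -0.5032, H₀ = 2.0981 rad.
Bracket: H₀ sin φ sin δ + cos φ cos δ sin H₀ = 2.0981×-0.89101×-0.24837 + 0.45399×0.96867×0.86416 = 0.464310 + 0.380029 = 0.844339.
Q̄ = (S₀/π) × [bracket] = (589/π) × 0.844339 = 158.3 W/m².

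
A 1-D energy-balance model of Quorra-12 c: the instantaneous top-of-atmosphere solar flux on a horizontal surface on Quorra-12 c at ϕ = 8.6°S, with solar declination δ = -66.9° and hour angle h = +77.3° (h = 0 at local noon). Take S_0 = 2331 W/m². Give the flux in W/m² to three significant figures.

519 W/m²

cos θ_z = sin ϕ sin δ + cos ϕ cos δ cos h = 0.137546 + 0.085284 = 0.222830.
Flux = S_0 · cos θ_z = 2331 × 0.222830 = 519.4 W/m².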